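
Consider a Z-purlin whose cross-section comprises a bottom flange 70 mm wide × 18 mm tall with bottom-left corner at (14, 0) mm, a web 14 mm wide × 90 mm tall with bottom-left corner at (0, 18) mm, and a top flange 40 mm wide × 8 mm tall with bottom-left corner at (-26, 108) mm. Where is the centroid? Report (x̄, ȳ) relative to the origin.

x̄ = 24.17 mm, ȳ = 44.56 mm

bottom flange: A = 70 × 18 = 1260.00, centroid at (49.00, 9.00).
web: A = 14 × 90 = 1260.00, centroid at (7.00, 63.00).
top flange: A = 40 × 8 = 320.00, centroid at (-6.00, 112.00).
ΣA = 2840.00 mm²
ΣAx̄ = (1260.00)(49.00) + (1260.00)(7.00) + (320.00)(-6.00) = 68640.00 mm³
ΣAȳ = (1260.00)(9.00) + (1260.00)(63.00) + (320.00)(112.00) = 126560.00 mm³
x̄ = 68640.00 / 2840.00 = 24.17 mm
ȳ = 126560.00 / 2840.00 = 44.56 mm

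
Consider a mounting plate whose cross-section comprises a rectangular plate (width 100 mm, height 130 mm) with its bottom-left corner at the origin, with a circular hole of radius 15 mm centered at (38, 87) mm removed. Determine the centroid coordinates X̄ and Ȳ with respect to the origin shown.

X̄ = 50.69 mm, Ȳ = 63.73 mm

plate: A = 100 × 130 = 13000.00, centroid at (50.00, 65.00).
hole: A = −π·15² = -706.86, centroid at (38.00, 87.00).
ΣA = 12293.14 mm², ΣAX̄ = 623139.38 mm³, ΣAȲ = 783503.32 mm³.
X̄ = 623139.38/12293.14 = 50.69 mm; Ȳ = 783503.32/12293.14 = 63.73 mm.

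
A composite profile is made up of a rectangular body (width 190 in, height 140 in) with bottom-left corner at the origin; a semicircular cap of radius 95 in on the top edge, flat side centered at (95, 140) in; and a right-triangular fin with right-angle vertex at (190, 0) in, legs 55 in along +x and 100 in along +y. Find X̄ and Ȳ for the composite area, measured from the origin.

X̄ = 102.16 in, Ȳ = 103.61 in

rectangular body: A = 190 × 140 = 26600.00, centroid at (95.00, 70.00).
semicircular top: A = ½π·95² = 14176.44, centroid at (95.00, 180.32).
triangular fin: A = ½·55·100 = 2750.00, centroid at (208.33, 33.33).
ΣA = 43526.44 in²
ΣAX̄ = (26600.00)(95.00) + (14176.44)(95.00) + (2750.00)(208.33) = 4446678.17 in³
ΣAȲ = (26600.00)(70.00) + (14176.44)(180.32) + (2750.00)(33.33) = 4509951.16 in³
X̄ = 4446678.17 / 43526.44 = 102.16 in
Ȳ = 4509951.16 / 43526.44 = 103.61 in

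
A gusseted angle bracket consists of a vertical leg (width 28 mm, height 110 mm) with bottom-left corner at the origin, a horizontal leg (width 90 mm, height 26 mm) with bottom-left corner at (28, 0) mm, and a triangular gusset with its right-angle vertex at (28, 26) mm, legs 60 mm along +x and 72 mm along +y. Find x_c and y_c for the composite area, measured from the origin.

x_c = 41.90 mm, y_c = 40.61 mm

Part | A | x̄ᵢ | ȳᵢ | A·x̄ᵢ | A·ȳᵢ
vertical leg | 3080.00 | 14.00 | 55.00 | 43120.00 | 169400.00
horizontal leg | 2340.00 | 73.00 | 13.00 | 170820.00 | 30420.00
gusset | 2160.00 | 48.00 | 50.00 | 103680.00 | 108000.00
Σ | 7580.00 |  |  | 317620.00 | 307820.00
x_c = 317620.00 / 7580.00 = 41.90 mm
y_c = 307820.00 / 7580.00 = 40.61 mm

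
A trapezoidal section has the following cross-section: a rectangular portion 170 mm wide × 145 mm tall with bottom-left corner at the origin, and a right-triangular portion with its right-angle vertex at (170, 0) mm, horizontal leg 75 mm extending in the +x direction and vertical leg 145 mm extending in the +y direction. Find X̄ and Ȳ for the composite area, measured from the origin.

X̄ = 104.88 mm, Ȳ = 68.13 mm

Part | A | x̄ᵢ | ȳᵢ | A·x̄ᵢ | A·ȳᵢ
rectangular portion | 24650.00 | 85.00 | 72.50 | 2095250.00 | 1787125.00
triangular portion | 5437.50 | 195.00 | 48.33 | 1060312.50 | 262812.50
Σ | 30087.50 |  |  | 3155562.50 | 2049937.50
X̄ = 3155562.50 / 30087.50 = 104.88 mm
Ȳ = 2049937.50 / 30087.50 = 68.13 mm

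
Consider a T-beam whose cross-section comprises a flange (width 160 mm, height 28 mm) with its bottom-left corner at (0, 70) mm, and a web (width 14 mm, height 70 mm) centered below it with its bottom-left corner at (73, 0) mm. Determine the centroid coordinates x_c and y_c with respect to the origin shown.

Part | A | x̄ᵢ | ȳᵢ | A·x̄ᵢ | A·ȳᵢ
web | 980.00 | 80.00 | 35.00 | 78400.00 | 34300.00
flange | 4480.00 | 80.00 | 84.00 | 358400.00 | 376320.00
Σ | 5460.00 |  |  | 436800.00 | 410620.00
x_c = 436800.00 / 5460.00 = 80.00 mm
y_c = 410620.00 / 5460.00 = 75.21 mm

x_c = 80.00 mm, y_c = 75.21 mm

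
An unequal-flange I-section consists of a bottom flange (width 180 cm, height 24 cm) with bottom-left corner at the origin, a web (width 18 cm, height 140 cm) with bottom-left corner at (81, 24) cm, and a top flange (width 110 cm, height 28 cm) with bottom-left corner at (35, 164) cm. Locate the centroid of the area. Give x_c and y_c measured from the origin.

x_c = 90.00 cm, y_c = 84.37 cm

Part | A | x̄ᵢ | ȳᵢ | A·x̄ᵢ | A·ȳᵢ
bottom flange | 4320.00 | 90.00 | 12.00 | 388800.00 | 51840.00
web | 2520.00 | 90.00 | 94.00 | 226800.00 | 236880.00
top flange | 3080.00 | 90.00 | 178.00 | 277200.00 | 548240.00
Σ | 9920.00 |  |  | 892800.00 | 836960.00
x_c = 892800.00 / 9920.00 = 90.00 cm
y_c = 836960.00 / 9920.00 = 84.37 cm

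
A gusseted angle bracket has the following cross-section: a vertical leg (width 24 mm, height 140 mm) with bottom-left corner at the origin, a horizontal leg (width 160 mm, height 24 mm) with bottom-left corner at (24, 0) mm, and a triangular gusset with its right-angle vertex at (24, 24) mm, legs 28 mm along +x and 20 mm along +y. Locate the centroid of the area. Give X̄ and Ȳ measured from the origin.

Part | A | x̄ᵢ | ȳᵢ | A·x̄ᵢ | A·ȳᵢ
vertical leg | 3360.00 | 12.00 | 70.00 | 40320.00 | 235200.00
horizontal leg | 3840.00 | 104.00 | 12.00 | 399360.00 | 46080.00
gusset | 280.00 | 33.33 | 30.67 | 9333.33 | 8586.67
Σ | 7480.00 |  |  | 449013.33 | 289866.67
X̄ = 449013.33 / 7480.00 = 60.03 mm
Ȳ = 289866.67 / 7480.00 = 38.75 mm

X̄ = 60.03 mm, Ȳ = 38.75 mm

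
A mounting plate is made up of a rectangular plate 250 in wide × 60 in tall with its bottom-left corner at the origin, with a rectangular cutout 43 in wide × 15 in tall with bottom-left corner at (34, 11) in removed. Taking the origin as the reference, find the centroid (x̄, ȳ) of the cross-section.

x̄ = 128.12 in, ȳ = 30.52 in

plate: A = 250 × 60 = 15000.00, centroid at (125.00, 30.00).
hole: A = −(43 × 15) = -645.00, centroid at (55.50, 18.50).
ΣA = 14355.00 in², ΣAx̄ = 1839202.50 in³, ΣAȳ = 438067.50 in³.
x̄ = 1839202.50/14355.00 = 128.12 in; ȳ = 438067.50/14355.00 = 30.52 in.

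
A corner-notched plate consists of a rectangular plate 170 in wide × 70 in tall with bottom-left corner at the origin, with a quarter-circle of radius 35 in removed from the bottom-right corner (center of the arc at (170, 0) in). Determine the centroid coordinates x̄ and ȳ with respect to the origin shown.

Part | A | x̄ᵢ | ȳᵢ | A·x̄ᵢ | A·ȳᵢ
plate | 11900.00 | 85.00 | 35.00 | 1011500.00 | 416500.00
removed quarter-circle | -962.11 | 155.15 | 14.85 | -149267.50 | -14291.67
Σ | 10937.89 |  |  | 862232.50 | 402208.33
x̄ = 862232.50 / 10937.89 = 78.83 in
ȳ = 402208.33 / 10937.89 = 36.77 in

x̄ = 78.83 in, ȳ = 36.77 in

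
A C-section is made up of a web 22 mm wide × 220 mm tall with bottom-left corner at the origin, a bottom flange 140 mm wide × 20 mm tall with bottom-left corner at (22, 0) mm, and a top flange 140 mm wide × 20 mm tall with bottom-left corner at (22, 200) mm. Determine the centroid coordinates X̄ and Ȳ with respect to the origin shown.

web: A = 22 × 220 = 4840.00, centroid at (11.00, 110.00).
bottom flange: A = 140 × 20 = 2800.00, centroid at (92.00, 10.00).
top flange: A = 140 × 20 = 2800.00, centroid at (92.00, 210.00).
ΣA = 10440.00 mm², ΣAX̄ = 568440.00 mm³, ΣAȲ = 1148400.00 mm³.
X̄ = 568440.00/10440.00 = 54.45 mm; Ȳ = 1148400.00/10440.00 = 110.00 mm.

X̄ = 54.45 mm, Ȳ = 110.00 mm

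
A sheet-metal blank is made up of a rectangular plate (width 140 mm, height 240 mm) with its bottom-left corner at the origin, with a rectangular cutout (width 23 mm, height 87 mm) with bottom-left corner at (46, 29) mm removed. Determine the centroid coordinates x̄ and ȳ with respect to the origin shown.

x̄ = 70.79 mm, ȳ = 123.01 mm

plate: A = 140 × 240 = 33600.00, centroid at (70.00, 120.00).
hole: A = −(23 × 87) = -2001.00, centroid at (57.50, 72.50).
ΣA = 31599.00 mm², ΣAx̄ = 2236942.50 mm³, ΣAȳ = 3886927.50 mm³.
x̄ = 2236942.50/31599.00 = 70.79 mm; ȳ = 3886927.50/31599.00 = 123.01 mm.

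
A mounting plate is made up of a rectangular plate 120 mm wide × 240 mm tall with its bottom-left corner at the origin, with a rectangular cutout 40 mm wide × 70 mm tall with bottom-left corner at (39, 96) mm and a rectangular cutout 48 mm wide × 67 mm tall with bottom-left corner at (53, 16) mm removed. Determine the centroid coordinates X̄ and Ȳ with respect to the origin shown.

plate: A = 120 × 240 = 28800.00, centroid at (60.00, 120.00).
hole 1: A = −(40 × 70) = -2800.00, centroid at (59.00, 131.00).
hole 2: A = −(48 × 67) = -3216.00, centroid at (77.00, 49.50).
ΣA = 22784.00 mm², ΣAX̄ = 1315168.00 mm³, ΣAȲ = 2930008.00 mm³.
X̄ = 1315168.00/22784.00 = 57.72 mm; Ȳ = 2930008.00/22784.00 = 128.60 mm.

X̄ = 57.72 mm, Ȳ = 128.60 mm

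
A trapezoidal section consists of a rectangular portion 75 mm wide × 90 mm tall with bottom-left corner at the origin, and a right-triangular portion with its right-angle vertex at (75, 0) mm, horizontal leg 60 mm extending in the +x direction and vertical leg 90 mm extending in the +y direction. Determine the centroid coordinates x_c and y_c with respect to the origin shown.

x_c = 53.93 mm, y_c = 40.71 mm

rectangular portion: A = 75 × 90 = 6750.00, centroid at (37.50, 45.00).
triangular portion: A = ½·60·90 = 2700.00, centroid at (95.00, 30.00).
ΣA = 9450.00 mm², ΣAx_c = 509625.00 mm³, ΣAy_c = 384750.00 mm³.
x_c = 509625.00/9450.00 = 53.93 mm; y_c = 384750.00/9450.00 = 40.71 mm.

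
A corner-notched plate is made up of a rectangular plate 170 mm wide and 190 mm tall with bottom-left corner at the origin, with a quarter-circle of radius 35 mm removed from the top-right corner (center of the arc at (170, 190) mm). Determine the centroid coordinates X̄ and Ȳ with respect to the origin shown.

plate: A = 170 × 190 = 32300.00, centroid at (85.00, 95.00).
removed quarter-circle: A = −¼π·35² = -962.11, centroid at (155.15, 175.15).
ΣA = 31337.89 mm²
ΣAX̄ = (32300.00)(85.00) + (-962.11)(155.15) = 2596232.50 mm³
ΣAȲ = (32300.00)(95.00) + (-962.11)(175.15) = 2899990.24 mm³
X̄ = 2596232.50 / 31337.89 = 82.85 mm
Ȳ = 2899990.24 / 31337.89 = 92.54 mm

X̄ = 82.85 mm, Ȳ = 92.54 mm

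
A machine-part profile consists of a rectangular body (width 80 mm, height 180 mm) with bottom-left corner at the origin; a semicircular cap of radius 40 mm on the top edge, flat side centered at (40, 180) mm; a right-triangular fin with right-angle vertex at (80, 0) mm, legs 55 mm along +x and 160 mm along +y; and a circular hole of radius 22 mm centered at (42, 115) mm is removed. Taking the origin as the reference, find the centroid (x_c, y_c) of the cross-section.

Part | A | x̄ᵢ | ȳᵢ | A·x̄ᵢ | A·ȳᵢ
rectangular body | 14400.00 | 40.00 | 90.00 | 576000.00 | 1296000.00
semicircular top | 2513.27 | 40.00 | 196.98 | 100530.96 | 495056.01
triangular fin | 4400.00 | 98.33 | 53.33 | 432666.67 | 234666.67
hole | -1520.53 | 42.00 | 115.00 | -63862.30 | -174861.05
Σ | 19792.74 |  |  | 1045335.34 | 1850861.63
x_c = 1045335.34 / 19792.74 = 52.81 mm
y_c = 1850861.63 / 19792.74 = 93.51 mm

x_c = 52.81 mm, y_c = 93.51 mm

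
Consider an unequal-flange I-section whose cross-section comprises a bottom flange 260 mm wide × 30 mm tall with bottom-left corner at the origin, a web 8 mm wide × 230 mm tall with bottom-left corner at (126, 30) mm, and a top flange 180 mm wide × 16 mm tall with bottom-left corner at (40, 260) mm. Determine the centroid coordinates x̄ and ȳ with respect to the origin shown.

x̄ = 130.00 mm, ȳ = 92.30 mm

Part | A | x̄ᵢ | ȳᵢ | A·x̄ᵢ | A·ȳᵢ
bottom flange | 7800.00 | 130.00 | 15.00 | 1014000.00 | 117000.00
web | 1840.00 | 130.00 | 145.00 | 239200.00 | 266800.00
top flange | 2880.00 | 130.00 | 268.00 | 374400.00 | 771840.00
Σ | 12520.00 |  |  | 1627600.00 | 1155640.00
x̄ = 1627600.00 / 12520.00 = 130.00 mm
ȳ = 1155640.00 / 12520.00 = 92.30 mm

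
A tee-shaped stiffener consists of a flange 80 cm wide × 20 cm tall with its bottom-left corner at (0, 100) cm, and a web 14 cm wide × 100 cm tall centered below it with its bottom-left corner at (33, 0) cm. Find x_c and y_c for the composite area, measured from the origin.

x_c = 40.00 cm, y_c = 82.00 cm

web: A = 14 × 100 = 1400.00, centroid at (40.00, 50.00).
flange: A = 80 × 20 = 1600.00, centroid at (40.00, 110.00).
ΣA = 3000.00 cm²
ΣAx_c = (1400.00)(40.00) + (1600.00)(40.00) = 120000.00 cm³
ΣAy_c = (1400.00)(50.00) + (1600.00)(110.00) = 246000.00 cm³
x_c = 120000.00 / 3000.00 = 40.00 cm
y_c = 246000.00 / 3000.00 = 82.00 cm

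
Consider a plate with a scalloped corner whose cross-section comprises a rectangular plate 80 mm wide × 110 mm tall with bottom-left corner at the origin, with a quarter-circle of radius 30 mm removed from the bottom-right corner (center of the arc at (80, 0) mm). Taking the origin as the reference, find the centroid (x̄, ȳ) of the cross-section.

x̄ = 37.62 mm, ȳ = 58.69 mm

plate: A = 80 × 110 = 8800.00, centroid at (40.00, 55.00).
removed quarter-circle: A = −¼π·30² = -706.86, centroid at (67.27, 12.73).
ΣA = 8093.14 mm²
ΣAx̄ = (8800.00)(40.00) + (-706.86)(67.27) = 304451.33 mm³
ΣAȳ = (8800.00)(55.00) + (-706.86)(12.73) = 475000.00 mm³
x̄ = 304451.33 / 8093.14 = 37.62 mm
ȳ = 475000.00 / 8093.14 = 58.69 mm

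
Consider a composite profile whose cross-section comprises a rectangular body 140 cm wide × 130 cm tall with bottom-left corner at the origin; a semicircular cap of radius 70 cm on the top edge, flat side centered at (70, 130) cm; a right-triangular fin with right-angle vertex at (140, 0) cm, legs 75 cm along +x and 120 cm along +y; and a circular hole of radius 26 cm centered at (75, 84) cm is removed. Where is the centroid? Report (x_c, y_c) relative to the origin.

rectangular body: A = 140 × 130 = 18200.00, centroid at (70.00, 65.00).
semicircular top: A = ½π·70² = 7696.90, centroid at (70.00, 159.71).
triangular fin: A = ½·75·120 = 4500.00, centroid at (165.00, 40.00).
hole: A = −π·26² = -2123.72, centroid at (75.00, 84.00).
ΣA = 28273.19 cm²
ΣAx_c = (18200.00)(70.00) + (7696.90)(70.00) + (4500.00)(165.00) + (-2123.72)(75.00) = 2396004.39 cm³
ΣAy_c = (18200.00)(65.00) + (7696.90)(159.71) + (4500.00)(40.00) + (-2123.72)(84.00) = 2413871.73 cm³
x_c = 2396004.39 / 28273.19 = 84.74 cm
y_c = 2413871.73 / 28273.19 = 85.38 cm

x_c = 84.74 cm, y_c = 85.38 cm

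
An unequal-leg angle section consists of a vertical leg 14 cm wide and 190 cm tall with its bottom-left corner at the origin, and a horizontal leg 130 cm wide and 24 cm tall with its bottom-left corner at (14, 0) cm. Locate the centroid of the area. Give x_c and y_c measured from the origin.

x_c = 45.87 cm, y_c = 50.20 cm

vertical leg: A = 14 × 190 = 2660.00, centroid at (7.00, 95.00).
horizontal leg: A = 130 × 24 = 3120.00, centroid at (79.00, 12.00).
ΣA = 5780.00 cm²
ΣAx_c = (2660.00)(7.00) + (3120.00)(79.00) = 265100.00 cm³
ΣAy_c = (2660.00)(95.00) + (3120.00)(12.00) = 290140.00 cm³
x_c = 265100.00 / 5780.00 = 45.87 cm
y_c = 290140.00 / 5780.00 = 50.20 cm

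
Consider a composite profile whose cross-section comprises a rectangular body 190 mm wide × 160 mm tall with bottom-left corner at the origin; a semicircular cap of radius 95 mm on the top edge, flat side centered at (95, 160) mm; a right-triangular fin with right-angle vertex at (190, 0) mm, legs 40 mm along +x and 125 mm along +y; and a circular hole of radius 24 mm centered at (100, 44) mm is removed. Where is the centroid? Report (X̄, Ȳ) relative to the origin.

Part | A | x̄ᵢ | ȳᵢ | A·x̄ᵢ | A·ȳᵢ
rectangular body | 30400.00 | 95.00 | 80.00 | 2888000.00 | 2432000.00
semicircular top | 14176.44 | 95.00 | 200.32 | 1346761.50 | 2839813.23
triangular fin | 2500.00 | 203.33 | 41.67 | 508333.33 | 104166.67
hole | -1809.56 | 100.00 | 44.00 | -180955.74 | -79620.52
Σ | 45266.88 |  |  | 4562139.10 | 5296359.37
X̄ = 4562139.10 / 45266.88 = 100.78 mm
Ȳ = 5296359.37 / 45266.88 = 117.00 mm

X̄ = 100.78 mm, Ȳ = 117.00 mm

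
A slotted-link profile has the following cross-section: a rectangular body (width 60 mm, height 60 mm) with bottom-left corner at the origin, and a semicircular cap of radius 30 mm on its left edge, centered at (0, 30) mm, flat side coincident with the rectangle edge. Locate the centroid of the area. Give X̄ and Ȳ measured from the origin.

X̄ = 17.95 mm, Ȳ = 30.00 mm

rectangular body: A = 60 × 60 = 3600.00, centroid at (30.00, 30.00).
semicircular end: A = ½π·30² = 1413.72, centroid at (-12.73, 30.00).
ΣA = 5013.72 mm², ΣAX̄ = 90000.00 mm³, ΣAȲ = 150411.50 mm³.
X̄ = 90000.00/5013.72 = 17.95 mm; Ȳ = 150411.50/5013.72 = 30.00 mm.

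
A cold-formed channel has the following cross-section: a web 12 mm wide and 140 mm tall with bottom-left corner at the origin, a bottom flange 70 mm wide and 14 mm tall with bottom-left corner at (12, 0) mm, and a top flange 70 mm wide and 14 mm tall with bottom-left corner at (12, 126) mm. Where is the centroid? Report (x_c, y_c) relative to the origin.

web: A = 12 × 140 = 1680.00, centroid at (6.00, 70.00).
bottom flange: A = 70 × 14 = 980.00, centroid at (47.00, 7.00).
top flange: A = 70 × 14 = 980.00, centroid at (47.00, 133.00).
ΣA = 3640.00 mm², ΣAx_c = 102200.00 mm³, ΣAy_c = 254800.00 mm³.
x_c = 102200.00/3640.00 = 28.08 mm; y_c = 254800.00/3640.00 = 70.00 mm.

x_c = 28.08 mm, y_c = 70.00 mm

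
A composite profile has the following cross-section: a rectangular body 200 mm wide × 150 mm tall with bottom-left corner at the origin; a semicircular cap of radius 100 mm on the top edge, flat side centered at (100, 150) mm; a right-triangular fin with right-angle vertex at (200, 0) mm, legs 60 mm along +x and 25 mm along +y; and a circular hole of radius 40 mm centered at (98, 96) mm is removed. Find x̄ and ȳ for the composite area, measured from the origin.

x̄ = 102.41 mm, ȳ = 115.77 mm

rectangular body: A = 200 × 150 = 30000.00, centroid at (100.00, 75.00).
semicircular top: A = ½π·100² = 15707.96, centroid at (100.00, 192.44).
triangular fin: A = ½·60·25 = 750.00, centroid at (220.00, 8.33).
hole: A = −π·40² = -5026.55, centroid at (98.00, 96.00).
ΣA = 41431.42 mm²
ΣAx̄ = (30000.00)(100.00) + (15707.96)(100.00) + (750.00)(220.00) + (-5026.55)(98.00) = 4243194.60 mm³
ΣAȳ = (30000.00)(75.00) + (15707.96)(192.44) + (750.00)(8.33) + (-5026.55)(96.00) = 4796562.53 mm³
x̄ = 4243194.60 / 41431.42 = 102.41 mm
ȳ = 4796562.53 / 41431.42 = 115.77 mm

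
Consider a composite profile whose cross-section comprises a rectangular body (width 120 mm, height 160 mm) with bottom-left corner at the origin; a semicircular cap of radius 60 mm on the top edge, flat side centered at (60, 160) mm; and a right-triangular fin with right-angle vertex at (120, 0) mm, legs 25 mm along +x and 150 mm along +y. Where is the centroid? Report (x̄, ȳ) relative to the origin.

x̄ = 64.79 mm, ȳ = 100.21 mm

rectangular body: A = 120 × 160 = 19200.00, centroid at (60.00, 80.00).
semicircular top: A = ½π·60² = 5654.87, centroid at (60.00, 185.46).
triangular fin: A = ½·25·150 = 1875.00, centroid at (128.33, 50.00).
ΣA = 26729.87 mm², ΣAx̄ = 1731917.01 mm³, ΣAȳ = 2678528.68 mm³.
x̄ = 1731917.01/26729.87 = 64.79 mm; ȳ = 2678528.68/26729.87 = 100.21 mm.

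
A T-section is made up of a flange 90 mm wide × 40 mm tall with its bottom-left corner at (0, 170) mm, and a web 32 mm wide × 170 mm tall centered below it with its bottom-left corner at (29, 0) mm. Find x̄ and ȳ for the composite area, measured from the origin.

x̄ = 45.00 mm, ȳ = 126.81 mm

web: A = 32 × 170 = 5440.00, centroid at (45.00, 85.00).
flange: A = 90 × 40 = 3600.00, centroid at (45.00, 190.00).
ΣA = 9040.00 mm²
ΣAx̄ = (5440.00)(45.00) + (3600.00)(45.00) = 406800.00 mm³
ΣAȳ = (5440.00)(85.00) + (3600.00)(190.00) = 1146400.00 mm³
x̄ = 406800.00 / 9040.00 = 45.00 mm
ȳ = 1146400.00 / 9040.00 = 126.81 mm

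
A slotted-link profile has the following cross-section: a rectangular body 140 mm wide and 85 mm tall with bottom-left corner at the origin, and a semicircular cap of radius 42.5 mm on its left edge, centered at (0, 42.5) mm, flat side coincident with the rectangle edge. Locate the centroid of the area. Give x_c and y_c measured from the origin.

rectangular body: A = 140 × 85 = 11900.00, centroid at (70.00, 42.50).
semicircular end: A = ½π·42.5² = 2837.25, centroid at (-18.04, 42.50).
ΣA = 14737.25 mm², ΣAx_c = 781822.92 mm³, ΣAy_c = 626333.16 mm³.
x_c = 781822.92/14737.25 = 53.05 mm; y_c = 626333.16/14737.25 = 42.50 mm.

x_c = 53.05 mm, y_c = 42.50 mm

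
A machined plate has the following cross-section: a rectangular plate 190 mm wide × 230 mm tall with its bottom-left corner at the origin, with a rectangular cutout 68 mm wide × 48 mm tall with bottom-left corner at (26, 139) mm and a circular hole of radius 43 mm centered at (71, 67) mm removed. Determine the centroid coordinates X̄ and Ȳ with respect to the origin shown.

X̄ = 102.33 mm, Ȳ = 118.53 mm

Part | A | x̄ᵢ | ȳᵢ | A·x̄ᵢ | A·ȳᵢ
plate | 43700.00 | 95.00 | 115.00 | 4151500.00 | 5025500.00
hole 1 | -3264.00 | 60.00 | 163.00 | -195840.00 | -532032.00
hole 2 | -5808.80 | 71.00 | 67.00 | -412425.14 | -389189.92
Σ | 34627.20 |  |  | 3543234.86 | 4104278.08
X̄ = 3543234.86 / 34627.20 = 102.33 mm
Ȳ = 4104278.08 / 34627.20 = 118.53 mm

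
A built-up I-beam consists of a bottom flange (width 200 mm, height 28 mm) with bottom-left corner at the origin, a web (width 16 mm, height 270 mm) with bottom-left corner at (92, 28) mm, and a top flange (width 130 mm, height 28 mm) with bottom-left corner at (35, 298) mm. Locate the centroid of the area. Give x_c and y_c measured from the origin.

x_c = 100.00 mm, y_c = 141.46 mm

Part | A | x̄ᵢ | ȳᵢ | A·x̄ᵢ | A·ȳᵢ
bottom flange | 5600.00 | 100.00 | 14.00 | 560000.00 | 78400.00
web | 4320.00 | 100.00 | 163.00 | 432000.00 | 704160.00
top flange | 3640.00 | 100.00 | 312.00 | 364000.00 | 1135680.00
Σ | 13560.00 |  |  | 1356000.00 | 1918240.00
x_c = 1356000.00 / 13560.00 = 100.00 mm
y_c = 1918240.00 / 13560.00 = 141.46 mm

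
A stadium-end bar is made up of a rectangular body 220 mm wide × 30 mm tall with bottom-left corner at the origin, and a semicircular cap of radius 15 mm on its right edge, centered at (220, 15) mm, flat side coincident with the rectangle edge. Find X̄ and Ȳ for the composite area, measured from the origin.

Part | A | x̄ᵢ | ȳᵢ | A·x̄ᵢ | A·ȳᵢ
rectangular body | 6600.00 | 110.00 | 15.00 | 726000.00 | 99000.00
semicircular end | 353.43 | 226.37 | 15.00 | 80004.42 | 5301.44
Σ | 6953.43 |  |  | 806004.42 | 104301.44
X̄ = 806004.42 / 6953.43 = 115.91 mm
Ȳ = 104301.44 / 6953.43 = 15.00 mm

X̄ = 115.91 mm, Ȳ = 15.00 mm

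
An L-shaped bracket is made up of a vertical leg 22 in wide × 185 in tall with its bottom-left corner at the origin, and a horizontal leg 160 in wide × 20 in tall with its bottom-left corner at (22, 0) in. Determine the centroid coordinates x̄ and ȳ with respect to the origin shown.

Part | A | x̄ᵢ | ȳᵢ | A·x̄ᵢ | A·ȳᵢ
vertical leg | 4070.00 | 11.00 | 92.50 | 44770.00 | 376475.00
horizontal leg | 3200.00 | 102.00 | 10.00 | 326400.00 | 32000.00
Σ | 7270.00 |  |  | 371170.00 | 408475.00
x̄ = 371170.00 / 7270.00 = 51.06 in
ȳ = 408475.00 / 7270.00 = 56.19 in

x̄ = 51.06 in, ȳ = 56.19 in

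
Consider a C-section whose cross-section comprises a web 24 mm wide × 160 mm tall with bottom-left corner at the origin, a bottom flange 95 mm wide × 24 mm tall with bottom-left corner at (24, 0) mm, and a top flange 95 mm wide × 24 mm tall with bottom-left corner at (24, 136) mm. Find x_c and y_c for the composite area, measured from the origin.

x_c = 44.30 mm, y_c = 80.00 mm

Part | A | x̄ᵢ | ȳᵢ | A·x̄ᵢ | A·ȳᵢ
web | 3840.00 | 12.00 | 80.00 | 46080.00 | 307200.00
bottom flange | 2280.00 | 71.50 | 12.00 | 163020.00 | 27360.00
top flange | 2280.00 | 71.50 | 148.00 | 163020.00 | 337440.00
Σ | 8400.00 |  |  | 372120.00 | 672000.00
x_c = 372120.00 / 8400.00 = 44.30 mm
y_c = 672000.00 / 8400.00 = 80.00 mm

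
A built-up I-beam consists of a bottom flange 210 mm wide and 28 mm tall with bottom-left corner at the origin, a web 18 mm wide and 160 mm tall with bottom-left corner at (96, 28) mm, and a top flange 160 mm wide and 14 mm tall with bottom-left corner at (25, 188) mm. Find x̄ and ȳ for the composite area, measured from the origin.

x̄ = 105.00 mm, ȳ = 75.47 mm

bottom flange: A = 210 × 28 = 5880.00, centroid at (105.00, 14.00).
web: A = 18 × 160 = 2880.00, centroid at (105.00, 108.00).
top flange: A = 160 × 14 = 2240.00, centroid at (105.00, 195.00).
ΣA = 11000.00 mm²
ΣAx̄ = (5880.00)(105.00) + (2880.00)(105.00) + (2240.00)(105.00) = 1155000.00 mm³
ΣAȳ = (5880.00)(14.00) + (2880.00)(108.00) + (2240.00)(195.00) = 830160.00 mm³
x̄ = 1155000.00 / 11000.00 = 105.00 mm
ȳ = 830160.00 / 11000.00 = 75.47 mm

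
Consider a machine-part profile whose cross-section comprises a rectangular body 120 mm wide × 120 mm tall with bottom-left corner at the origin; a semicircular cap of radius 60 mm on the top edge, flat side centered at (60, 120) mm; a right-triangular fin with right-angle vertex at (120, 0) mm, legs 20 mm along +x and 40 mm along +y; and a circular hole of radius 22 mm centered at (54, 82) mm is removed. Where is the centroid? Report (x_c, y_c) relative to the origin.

x_c = 61.89 mm, y_c = 82.77 mm

rectangular body: A = 120 × 120 = 14400.00, centroid at (60.00, 60.00).
semicircular top: A = ½π·60² = 5654.87, centroid at (60.00, 145.46).
triangular fin: A = ½·20·40 = 400.00, centroid at (126.67, 13.33).
hole: A = −π·22² = -1520.53, centroid at (54.00, 82.00).
ΣA = 18934.34 mm²
ΣAx_c = (14400.00)(60.00) + (5654.87)(60.00) + (400.00)(126.67) + (-1520.53)(54.00) = 1171850.01 mm³
ΣAy_c = (14400.00)(60.00) + (5654.87)(145.46) + (400.00)(13.33) + (-1520.53)(82.00) = 1567233.82 mm³
x_c = 1171850.01 / 18934.34 = 61.89 mm
y_c = 1567233.82 / 18934.34 = 82.77 mm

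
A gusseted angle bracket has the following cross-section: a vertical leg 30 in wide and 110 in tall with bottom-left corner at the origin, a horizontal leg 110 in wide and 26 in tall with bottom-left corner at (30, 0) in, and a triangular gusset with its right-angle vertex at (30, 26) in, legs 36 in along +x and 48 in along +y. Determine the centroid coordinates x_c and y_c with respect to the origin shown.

x_c = 46.82 in, y_c = 36.30 in

vertical leg: A = 30 × 110 = 3300.00, centroid at (15.00, 55.00).
horizontal leg: A = 110 × 26 = 2860.00, centroid at (85.00, 13.00).
gusset: A = ½·36·48 = 864.00, centroid at (42.00, 42.00).
ΣA = 7024.00 in²
ΣAx_c = (3300.00)(15.00) + (2860.00)(85.00) + (864.00)(42.00) = 328888.00 in³
ΣAy_c = (3300.00)(55.00) + (2860.00)(13.00) + (864.00)(42.00) = 254968.00 in³
x_c = 328888.00 / 7024.00 = 46.82 in
y_c = 254968.00 / 7024.00 = 36.30 in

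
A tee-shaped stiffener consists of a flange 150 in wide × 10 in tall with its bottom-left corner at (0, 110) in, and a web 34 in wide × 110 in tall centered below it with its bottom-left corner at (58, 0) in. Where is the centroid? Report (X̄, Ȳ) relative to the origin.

web: A = 34 × 110 = 3740.00, centroid at (75.00, 55.00).
flange: A = 150 × 10 = 1500.00, centroid at (75.00, 115.00).
ΣA = 5240.00 in²
ΣAX̄ = (3740.00)(75.00) + (1500.00)(75.00) = 393000.00 in³
ΣAȲ = (3740.00)(55.00) + (1500.00)(115.00) = 378200.00 in³
X̄ = 393000.00 / 5240.00 = 75.00 in
Ȳ = 378200.00 / 5240.00 = 72.18 in

X̄ = 75.00 in, Ȳ = 72.18 in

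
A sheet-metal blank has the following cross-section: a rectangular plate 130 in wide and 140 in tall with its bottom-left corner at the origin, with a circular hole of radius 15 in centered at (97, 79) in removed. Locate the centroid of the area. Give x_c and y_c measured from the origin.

x_c = 63.71 in, y_c = 69.64 in

plate: A = 130 × 140 = 18200.00, centroid at (65.00, 70.00).
hole: A = −π·15² = -706.86, centroid at (97.00, 79.00).
ΣA = 17493.14 in², ΣAx_c = 1114434.74 in³, ΣAy_c = 1218158.19 in³.
x_c = 1114434.74/17493.14 = 63.71 in; y_c = 1218158.19/17493.14 = 69.64 in.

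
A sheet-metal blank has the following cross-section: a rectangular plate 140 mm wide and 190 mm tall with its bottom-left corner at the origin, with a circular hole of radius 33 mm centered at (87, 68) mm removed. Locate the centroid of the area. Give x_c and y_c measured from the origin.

plate: A = 140 × 190 = 26600.00, centroid at (70.00, 95.00).
hole: A = −π·33² = -3421.19, centroid at (87.00, 68.00).
ΣA = 23178.81 mm², ΣAx_c = 1564356.09 mm³, ΣAy_c = 2294358.78 mm³.
x_c = 1564356.09/23178.81 = 67.49 mm; y_c = 2294358.78/23178.81 = 98.99 mm.

x_c = 67.49 mm, y_c = 98.99 mm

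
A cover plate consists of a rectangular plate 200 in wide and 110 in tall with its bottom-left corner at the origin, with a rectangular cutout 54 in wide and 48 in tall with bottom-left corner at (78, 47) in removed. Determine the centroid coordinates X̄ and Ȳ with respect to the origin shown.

plate: A = 200 × 110 = 22000.00, centroid at (100.00, 55.00).
hole: A = −(54 × 48) = -2592.00, centroid at (105.00, 71.00).
ΣA = 19408.00 in²
ΣAX̄ = (22000.00)(100.00) + (-2592.00)(105.00) = 1927840.00 in³
ΣAȲ = (22000.00)(55.00) + (-2592.00)(71.00) = 1025968.00 in³
X̄ = 1927840.00 / 19408.00 = 99.33 in
Ȳ = 1025968.00 / 19408.00 = 52.86 in

X̄ = 99.33 in, Ȳ = 52.86 in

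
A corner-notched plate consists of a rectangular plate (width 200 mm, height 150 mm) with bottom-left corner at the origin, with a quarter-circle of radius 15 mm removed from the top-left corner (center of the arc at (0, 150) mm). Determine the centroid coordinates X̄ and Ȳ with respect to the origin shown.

X̄ = 100.55 mm, Ȳ = 74.59 mm

Part | A | x̄ᵢ | ȳᵢ | A·x̄ᵢ | A·ȳᵢ
plate | 30000.00 | 100.00 | 75.00 | 3000000.00 | 2250000.00
removed quarter-circle | -176.71 | 6.37 | 143.63 | -1125.00 | -25382.19
Σ | 29823.29 |  |  | 2998875.00 | 2224617.81
X̄ = 2998875.00 / 29823.29 = 100.55 mm
Ȳ = 2224617.81 / 29823.29 = 74.59 mm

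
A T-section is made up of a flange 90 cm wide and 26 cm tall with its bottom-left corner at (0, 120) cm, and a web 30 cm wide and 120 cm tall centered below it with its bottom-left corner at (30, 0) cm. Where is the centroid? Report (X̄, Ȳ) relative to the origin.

X̄ = 45.00 cm, Ȳ = 88.76 cm

web: A = 30 × 120 = 3600.00, centroid at (45.00, 60.00).
flange: A = 90 × 26 = 2340.00, centroid at (45.00, 133.00).
ΣA = 5940.00 cm²
ΣAX̄ = (3600.00)(45.00) + (2340.00)(45.00) = 267300.00 cm³
ΣAȲ = (3600.00)(60.00) + (2340.00)(133.00) = 527220.00 cm³
X̄ = 267300.00 / 5940.00 = 45.00 cm
Ȳ = 527220.00 / 5940.00 = 88.76 cm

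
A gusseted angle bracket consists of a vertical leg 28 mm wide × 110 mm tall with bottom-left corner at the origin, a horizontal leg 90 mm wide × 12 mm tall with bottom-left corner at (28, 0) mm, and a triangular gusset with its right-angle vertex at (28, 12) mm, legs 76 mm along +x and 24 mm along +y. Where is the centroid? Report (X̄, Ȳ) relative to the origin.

vertical leg: A = 28 × 110 = 3080.00, centroid at (14.00, 55.00).
horizontal leg: A = 90 × 12 = 1080.00, centroid at (73.00, 6.00).
gusset: A = ½·76·24 = 912.00, centroid at (53.33, 20.00).
ΣA = 5072.00 mm²
ΣAX̄ = (3080.00)(14.00) + (1080.00)(73.00) + (912.00)(53.33) = 170600.00 mm³
ΣAȲ = (3080.00)(55.00) + (1080.00)(6.00) + (912.00)(20.00) = 194120.00 mm³
X̄ = 170600.00 / 5072.00 = 33.64 mm
Ȳ = 194120.00 / 5072.00 = 38.27 mm

X̄ = 33.64 mm, Ȳ = 38.27 mm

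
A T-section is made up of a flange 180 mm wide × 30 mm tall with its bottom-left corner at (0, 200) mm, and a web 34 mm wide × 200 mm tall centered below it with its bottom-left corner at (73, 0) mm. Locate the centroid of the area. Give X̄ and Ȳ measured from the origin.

Part | A | x̄ᵢ | ȳᵢ | A·x̄ᵢ | A·ȳᵢ
web | 6800.00 | 90.00 | 100.00 | 612000.00 | 680000.00
flange | 5400.00 | 90.00 | 215.00 | 486000.00 | 1161000.00
Σ | 12200.00 |  |  | 1098000.00 | 1841000.00
X̄ = 1098000.00 / 12200.00 = 90.00 mm
Ȳ = 1841000.00 / 12200.00 = 150.90 mm

X̄ = 90.00 mm, Ȳ = 150.90 mm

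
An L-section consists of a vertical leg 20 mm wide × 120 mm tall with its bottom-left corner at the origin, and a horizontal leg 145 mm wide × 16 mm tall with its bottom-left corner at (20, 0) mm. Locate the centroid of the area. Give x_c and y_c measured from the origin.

x_c = 50.55 mm, y_c = 34.44 mm

vertical leg: A = 20 × 120 = 2400.00, centroid at (10.00, 60.00).
horizontal leg: A = 145 × 16 = 2320.00, centroid at (92.50, 8.00).
ΣA = 4720.00 mm²
ΣAx_c = (2400.00)(10.00) + (2320.00)(92.50) = 238600.00 mm³
ΣAy_c = (2400.00)(60.00) + (2320.00)(8.00) = 162560.00 mm³
x_c = 238600.00 / 4720.00 = 50.55 mm
y_c = 162560.00 / 4720.00 = 34.44 mm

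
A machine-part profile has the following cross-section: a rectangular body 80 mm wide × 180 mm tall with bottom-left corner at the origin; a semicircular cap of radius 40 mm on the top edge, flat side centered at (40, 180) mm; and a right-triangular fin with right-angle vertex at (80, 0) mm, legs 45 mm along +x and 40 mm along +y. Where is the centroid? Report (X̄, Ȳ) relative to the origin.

X̄ = 42.78 mm, Ȳ = 101.22 mm

rectangular body: A = 80 × 180 = 14400.00, centroid at (40.00, 90.00).
semicircular top: A = ½π·40² = 2513.27, centroid at (40.00, 196.98).
triangular fin: A = ½·45·40 = 900.00, centroid at (95.00, 13.33).
ΣA = 17813.27 mm², ΣAX̄ = 762030.96 mm³, ΣAȲ = 1803056.01 mm³.
X̄ = 762030.96/17813.27 = 42.78 mm; Ȳ = 1803056.01/17813.27 = 101.22 mm.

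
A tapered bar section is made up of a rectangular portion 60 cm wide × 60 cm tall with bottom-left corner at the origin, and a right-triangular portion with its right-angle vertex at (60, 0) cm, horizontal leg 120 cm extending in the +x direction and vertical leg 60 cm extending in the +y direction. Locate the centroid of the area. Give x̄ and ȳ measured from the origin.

x̄ = 65.00 cm, ȳ = 25.00 cm

rectangular portion: A = 60 × 60 = 3600.00, centroid at (30.00, 30.00).
triangular portion: A = ½·120·60 = 3600.00, centroid at (100.00, 20.00).
ΣA = 7200.00 cm², ΣAx̄ = 468000.00 cm³, ΣAȳ = 180000.00 cm³.
x̄ = 468000.00/7200.00 = 65.00 cm; ȳ = 180000.00/7200.00 = 25.00 cm.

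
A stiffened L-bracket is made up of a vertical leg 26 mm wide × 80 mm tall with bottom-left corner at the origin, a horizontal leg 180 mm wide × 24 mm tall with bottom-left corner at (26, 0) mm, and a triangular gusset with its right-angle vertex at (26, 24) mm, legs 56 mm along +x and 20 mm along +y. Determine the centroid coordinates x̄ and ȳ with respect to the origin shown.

vertical leg: A = 26 × 80 = 2080.00, centroid at (13.00, 40.00).
horizontal leg: A = 180 × 24 = 4320.00, centroid at (116.00, 12.00).
gusset: A = ½·56·20 = 560.00, centroid at (44.67, 30.67).
ΣA = 6960.00 mm², ΣAx̄ = 553173.33 mm³, ΣAȳ = 152213.33 mm³.
x̄ = 553173.33/6960.00 = 79.48 mm; ȳ = 152213.33/6960.00 = 21.87 mm.

x̄ = 79.48 mm, ȳ = 21.87 mm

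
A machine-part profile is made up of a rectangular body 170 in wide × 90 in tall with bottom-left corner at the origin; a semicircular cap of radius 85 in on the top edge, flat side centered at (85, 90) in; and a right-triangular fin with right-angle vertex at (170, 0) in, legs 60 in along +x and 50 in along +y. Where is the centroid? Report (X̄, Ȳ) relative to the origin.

X̄ = 90.60 in, Ȳ = 76.18 in

rectangular body: A = 170 × 90 = 15300.00, centroid at (85.00, 45.00).
semicircular top: A = ½π·85² = 11349.00, centroid at (85.00, 126.08).
triangular fin: A = ½·60·50 = 1500.00, centroid at (190.00, 16.67).
ΣA = 28149.00 in²
ΣAX̄ = (15300.00)(85.00) + (11349.00)(85.00) + (1500.00)(190.00) = 2550165.29 in³
ΣAȲ = (15300.00)(45.00) + (11349.00)(126.08) + (1500.00)(16.67) = 2144326.98 in³
X̄ = 2550165.29 / 28149.00 = 90.60 in
Ȳ = 2144326.98 / 28149.00 = 76.18 in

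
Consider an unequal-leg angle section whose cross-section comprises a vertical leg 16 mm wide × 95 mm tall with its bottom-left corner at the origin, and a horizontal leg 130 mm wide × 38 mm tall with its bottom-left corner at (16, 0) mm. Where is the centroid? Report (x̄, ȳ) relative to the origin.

x̄ = 63.82 mm, ȳ = 25.71 mm

vertical leg: A = 16 × 95 = 1520.00, centroid at (8.00, 47.50).
horizontal leg: A = 130 × 38 = 4940.00, centroid at (81.00, 19.00).
ΣA = 6460.00 mm²
ΣAx̄ = (1520.00)(8.00) + (4940.00)(81.00) = 412300.00 mm³
ΣAȳ = (1520.00)(47.50) + (4940.00)(19.00) = 166060.00 mm³
x̄ = 412300.00 / 6460.00 = 63.82 mm
ȳ = 166060.00 / 6460.00 = 25.71 mm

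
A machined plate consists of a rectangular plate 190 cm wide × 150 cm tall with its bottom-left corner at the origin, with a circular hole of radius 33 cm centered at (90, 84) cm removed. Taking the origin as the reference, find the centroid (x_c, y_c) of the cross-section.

x_c = 95.68 cm, y_c = 73.77 cm

Part | A | x̄ᵢ | ȳᵢ | A·x̄ᵢ | A·ȳᵢ
plate | 28500.00 | 95.00 | 75.00 | 2707500.00 | 2137500.00
hole | -3421.19 | 90.00 | 84.00 | -307907.50 | -287380.33
Σ | 25078.81 |  |  | 2399592.50 | 1850119.67
x_c = 2399592.50 / 25078.81 = 95.68 cm
y_c = 1850119.67 / 25078.81 = 73.77 cm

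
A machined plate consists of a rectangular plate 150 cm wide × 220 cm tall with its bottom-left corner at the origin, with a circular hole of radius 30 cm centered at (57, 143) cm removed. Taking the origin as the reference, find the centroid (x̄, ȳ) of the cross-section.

x̄ = 76.69 cm, ȳ = 106.91 cm

Part | A | x̄ᵢ | ȳᵢ | A·x̄ᵢ | A·ȳᵢ
plate | 33000.00 | 75.00 | 110.00 | 2475000.00 | 3630000.00
hole | -2827.43 | 57.00 | 143.00 | -161163.70 | -404322.97
Σ | 30172.57 |  |  | 2313836.30 | 3225677.03
x̄ = 2313836.30 / 30172.57 = 76.69 cm
ȳ = 3225677.03 / 30172.57 = 106.91 cm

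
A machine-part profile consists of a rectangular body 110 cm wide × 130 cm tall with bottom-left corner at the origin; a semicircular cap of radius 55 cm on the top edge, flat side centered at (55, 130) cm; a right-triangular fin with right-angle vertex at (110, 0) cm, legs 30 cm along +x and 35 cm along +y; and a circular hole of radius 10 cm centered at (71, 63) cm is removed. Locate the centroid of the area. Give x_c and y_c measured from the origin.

rectangular body: A = 110 × 130 = 14300.00, centroid at (55.00, 65.00).
semicircular top: A = ½π·55² = 4751.66, centroid at (55.00, 153.34).
triangular fin: A = ½·30·35 = 525.00, centroid at (120.00, 11.67).
hole: A = −π·10² = -314.16, centroid at (71.00, 63.00).
ΣA = 19262.50 cm²
ΣAx_c = (14300.00)(55.00) + (4751.66)(55.00) + (525.00)(120.00) + (-314.16)(71.00) = 1088535.93 cm³
ΣAy_c = (14300.00)(65.00) + (4751.66)(153.34) + (525.00)(11.67) + (-314.16)(63.00) = 1644465.29 cm³
x_c = 1088535.93 / 19262.50 = 56.51 cm
y_c = 1644465.29 / 19262.50 = 85.37 cm

x_c = 56.51 cm, y_c = 85.37 cm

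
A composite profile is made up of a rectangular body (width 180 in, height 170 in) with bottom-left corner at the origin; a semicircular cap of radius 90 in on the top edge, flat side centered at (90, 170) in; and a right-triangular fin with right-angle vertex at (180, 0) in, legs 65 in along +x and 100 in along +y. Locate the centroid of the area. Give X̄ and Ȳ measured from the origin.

X̄ = 97.79 in, Ȳ = 115.05 in

rectangular body: A = 180 × 170 = 30600.00, centroid at (90.00, 85.00).
semicircular top: A = ½π·90² = 12723.45, centroid at (90.00, 208.20).
triangular fin: A = ½·65·100 = 3250.00, centroid at (201.67, 33.33).
ΣA = 46573.45 in², ΣAX̄ = 4554527.19 in³, ΣAȲ = 5358319.88 in³.
X̄ = 4554527.19/46573.45 = 97.79 in; Ȳ = 5358319.88/46573.45 = 115.05 in.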